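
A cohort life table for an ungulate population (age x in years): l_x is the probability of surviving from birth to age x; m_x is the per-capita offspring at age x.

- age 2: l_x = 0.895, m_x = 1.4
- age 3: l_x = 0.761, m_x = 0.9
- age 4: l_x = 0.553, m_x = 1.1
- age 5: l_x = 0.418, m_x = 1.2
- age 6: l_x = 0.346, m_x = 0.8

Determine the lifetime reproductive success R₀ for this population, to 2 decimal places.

R₀ = Σ l_x m_x:
  age 2: 0.895 × 1.4 = 1.2530
  age 3: 0.761 × 0.9 = 0.6849
  age 4: 0.553 × 1.1 = 0.6083
  age 5: 0.418 × 1.2 = 0.5016
  age 6: 0.346 × 0.8 = 0.2768
R₀ = 1.2530 + 0.6849 + 0.6083 + 0.5016 + 0.2768 = 3.3246

3.32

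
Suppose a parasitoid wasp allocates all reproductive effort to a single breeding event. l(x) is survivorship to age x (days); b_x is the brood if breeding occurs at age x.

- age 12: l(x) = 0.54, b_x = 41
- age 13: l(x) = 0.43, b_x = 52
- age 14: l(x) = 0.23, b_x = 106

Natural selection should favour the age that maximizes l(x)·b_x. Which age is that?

Expected offspring if breeding at age x = l(x) × b_x:
  age 12: 0.54 × 41 = 22.140
  age 13: 0.43 × 52 = 22.360
  age 14: 0.23 × 106 = 24.380
Maximum at age 14 (24.380).

14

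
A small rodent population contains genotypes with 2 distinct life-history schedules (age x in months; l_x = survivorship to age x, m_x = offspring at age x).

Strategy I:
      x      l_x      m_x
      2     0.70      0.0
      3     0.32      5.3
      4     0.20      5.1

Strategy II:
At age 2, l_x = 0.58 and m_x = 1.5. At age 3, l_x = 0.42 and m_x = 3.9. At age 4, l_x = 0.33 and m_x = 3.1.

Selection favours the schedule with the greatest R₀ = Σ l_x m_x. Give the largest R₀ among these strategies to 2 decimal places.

3.53

Strategy I: R₀ = 0.70×0.0 + 0.32×5.3 + 0.20×5.1 = 2.7160
Strategy II: R₀ = 0.58×1.5 + 0.42×3.9 + 0.33×3.1 = 3.5310
Highest R₀: strategy II with 3.5310.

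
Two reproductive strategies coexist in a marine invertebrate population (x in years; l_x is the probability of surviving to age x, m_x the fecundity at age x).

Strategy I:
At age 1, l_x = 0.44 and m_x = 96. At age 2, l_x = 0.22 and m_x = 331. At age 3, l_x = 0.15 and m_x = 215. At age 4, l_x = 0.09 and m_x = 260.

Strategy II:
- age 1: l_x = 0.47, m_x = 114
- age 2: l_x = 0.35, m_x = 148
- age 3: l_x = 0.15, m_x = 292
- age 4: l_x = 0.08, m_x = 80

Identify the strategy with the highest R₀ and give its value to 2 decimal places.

Strategy I: R₀ = 0.44×96 + 0.22×331 + 0.15×215 + 0.09×260 = 170.7100
Strategy II: R₀ = 0.47×114 + 0.35×148 + 0.15×292 + 0.08×80 = 155.5800
Highest R₀: strategy I with 170.7100.

170.71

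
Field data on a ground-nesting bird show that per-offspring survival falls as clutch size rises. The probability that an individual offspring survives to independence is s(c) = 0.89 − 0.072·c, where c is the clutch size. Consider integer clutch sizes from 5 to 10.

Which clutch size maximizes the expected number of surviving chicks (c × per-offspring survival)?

6

Expected surviving chicks = c × s(c):
  c=5: 5 × 0.530 = 2.650
  c=6: 6 × 0.458 = 2.748
  c=7: 7 × 0.386 = 2.702
  c=8: 8 × 0.314 = 2.512
  c=9: 9 × 0.242 = 2.178
  c=10: 10 × 0.170 = 1.700
Maximum at c = 6 (2.748 surviving chicks).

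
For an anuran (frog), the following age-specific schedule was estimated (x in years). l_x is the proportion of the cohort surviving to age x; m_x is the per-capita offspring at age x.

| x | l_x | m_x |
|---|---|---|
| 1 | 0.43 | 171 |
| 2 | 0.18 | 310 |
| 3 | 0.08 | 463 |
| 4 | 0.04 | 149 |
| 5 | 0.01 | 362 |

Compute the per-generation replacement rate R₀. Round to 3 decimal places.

175.950

R₀ = Σ l_x m_x:
  age 1: 0.43 × 171 = 73.5300
  age 2: 0.18 × 310 = 55.8000
  age 3: 0.08 × 463 = 37.0400
  age 4: 0.04 × 149 = 5.9600
  age 5: 0.01 × 362 = 3.6200
R₀ = 73.5300 + 55.8000 + 37.0400 + 5.9600 + 3.6200 = 175.9500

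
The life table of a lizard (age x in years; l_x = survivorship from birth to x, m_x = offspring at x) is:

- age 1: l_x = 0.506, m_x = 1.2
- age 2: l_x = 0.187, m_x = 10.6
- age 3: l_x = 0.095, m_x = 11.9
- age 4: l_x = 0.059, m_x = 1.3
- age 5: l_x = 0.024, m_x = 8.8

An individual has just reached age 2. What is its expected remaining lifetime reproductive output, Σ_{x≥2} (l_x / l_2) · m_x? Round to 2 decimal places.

18.19

l_2 = 0.187. Conditional survival from age 2 to x is l_x / l_2.
  x=2: (0.187/0.187) × 10.6 = 10.6000
  x=3: (0.095/0.187) × 11.9 = 6.0455
  x=4: (0.059/0.187) × 1.3 = 0.4102
  x=5: (0.024/0.187) × 8.8 = 1.1294
Sum = 10.6000 + 6.0455 + 0.4102 + 1.1294 = 18.1850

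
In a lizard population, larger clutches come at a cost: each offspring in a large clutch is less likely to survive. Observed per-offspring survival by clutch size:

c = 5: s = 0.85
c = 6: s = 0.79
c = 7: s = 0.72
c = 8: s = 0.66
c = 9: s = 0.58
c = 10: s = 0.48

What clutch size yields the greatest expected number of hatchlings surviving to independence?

Expected hatchlings surviving to independence = c × s(c):
  c=5: 5 × 0.85 = 4.250
  c=6: 6 × 0.79 = 4.740
  c=7: 7 × 0.72 = 5.040
  c=8: 8 × 0.66 = 5.280
  c=9: 9 × 0.58 = 5.220
  c=10: 10 × 0.48 = 4.800
Maximum at c = 8 (5.280 hatchlings surviving to independence).

8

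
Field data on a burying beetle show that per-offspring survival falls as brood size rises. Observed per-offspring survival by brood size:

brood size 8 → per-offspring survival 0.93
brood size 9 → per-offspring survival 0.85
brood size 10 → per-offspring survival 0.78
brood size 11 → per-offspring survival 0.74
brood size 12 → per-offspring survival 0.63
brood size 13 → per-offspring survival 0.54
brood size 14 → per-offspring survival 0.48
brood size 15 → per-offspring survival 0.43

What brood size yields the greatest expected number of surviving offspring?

Expected surviving offspring = c × s(c):
  c=8: 8 × 0.93 = 7.440
  c=9: 9 × 0.85 = 7.650
  c=10: 10 × 0.78 = 7.800
  c=11: 11 × 0.74 = 8.140
  c=12: 12 × 0.63 = 7.560
  c=13: 13 × 0.54 = 7.020
  c=14: 14 × 0.48 = 6.720
  c=15: 15 × 0.43 = 6.450
Maximum at c = 11 (8.140 surviving offspring).

11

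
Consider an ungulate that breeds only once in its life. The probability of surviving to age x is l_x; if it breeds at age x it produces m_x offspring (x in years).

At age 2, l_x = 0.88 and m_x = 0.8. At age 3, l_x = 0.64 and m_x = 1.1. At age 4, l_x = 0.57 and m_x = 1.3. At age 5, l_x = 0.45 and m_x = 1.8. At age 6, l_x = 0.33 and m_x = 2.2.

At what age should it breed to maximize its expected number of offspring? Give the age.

5

Expected offspring if breeding at age x = l_x × m_x:
  age 2: 0.88 × 0.8 = 0.704
  age 3: 0.64 × 1.1 = 0.704
  age 4: 0.57 × 1.3 = 0.741
  age 5: 0.45 × 1.8 = 0.810
  age 6: 0.33 × 2.2 = 0.726
Maximum at age 5 (0.810).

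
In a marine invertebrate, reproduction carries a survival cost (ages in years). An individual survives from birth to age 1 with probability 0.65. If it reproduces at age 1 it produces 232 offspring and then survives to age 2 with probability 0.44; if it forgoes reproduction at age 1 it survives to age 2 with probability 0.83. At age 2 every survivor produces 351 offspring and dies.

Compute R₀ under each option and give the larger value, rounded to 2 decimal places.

breed at age 1: R₀ = 0.65 × (232 + 0.44 × 351) = 0.65 × 386.4400 = 251.1860
delay to age 2: R₀ = 0.65 × (0.83 × 351) = 0.65 × 291.3300 = 189.3645
Higher: breed at age 1 (251.1860).

251.19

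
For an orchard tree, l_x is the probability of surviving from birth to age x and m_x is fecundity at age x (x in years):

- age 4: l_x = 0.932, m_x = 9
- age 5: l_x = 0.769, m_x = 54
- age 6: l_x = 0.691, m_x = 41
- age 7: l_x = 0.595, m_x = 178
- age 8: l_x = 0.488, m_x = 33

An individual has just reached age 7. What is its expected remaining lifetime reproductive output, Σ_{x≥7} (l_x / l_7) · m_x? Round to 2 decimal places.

205.07

l_7 = 0.595. Conditional survival from age 7 to x is l_x / l_7.
  x=7: (0.595/0.595) × 178 = 178.0000
  x=8: (0.488/0.595) × 33 = 27.0655
Sum = 178.0000 + 27.0655 = 205.0655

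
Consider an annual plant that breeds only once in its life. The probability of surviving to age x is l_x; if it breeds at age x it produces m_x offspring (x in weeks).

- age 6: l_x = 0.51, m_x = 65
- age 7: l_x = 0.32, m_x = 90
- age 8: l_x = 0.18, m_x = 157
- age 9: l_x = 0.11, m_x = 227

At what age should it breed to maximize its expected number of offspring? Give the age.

6

Expected offspring if breeding at age x = l_x × m_x:
  age 6: 0.51 × 65 = 33.150
  age 7: 0.32 × 90 = 28.800
  age 8: 0.18 × 157 = 28.260
  age 9: 0.11 × 227 = 24.970
Maximum at age 6 (33.150).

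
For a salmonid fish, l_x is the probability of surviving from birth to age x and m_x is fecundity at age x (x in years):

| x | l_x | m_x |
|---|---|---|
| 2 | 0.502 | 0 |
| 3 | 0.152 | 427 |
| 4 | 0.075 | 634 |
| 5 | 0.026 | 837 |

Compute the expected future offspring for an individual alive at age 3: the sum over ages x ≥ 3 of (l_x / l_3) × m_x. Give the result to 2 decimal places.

883.00

l_3 = 0.152. Conditional survival from age 3 to x is l_x / l_3.
  x=3: (0.152/0.152) × 427 = 427.0000
  x=4: (0.075/0.152) × 634 = 312.8289
  x=5: (0.026/0.152) × 837 = 143.1711
Sum = 427.0000 + 312.8289 + 143.1711 = 883.0000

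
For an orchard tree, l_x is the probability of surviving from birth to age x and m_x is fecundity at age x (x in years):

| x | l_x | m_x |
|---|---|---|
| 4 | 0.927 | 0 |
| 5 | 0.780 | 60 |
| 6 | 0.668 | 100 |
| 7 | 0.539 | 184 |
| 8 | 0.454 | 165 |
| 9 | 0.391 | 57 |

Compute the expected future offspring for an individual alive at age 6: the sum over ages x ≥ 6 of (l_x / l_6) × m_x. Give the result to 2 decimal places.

393.97

l_6 = 0.668. Conditional survival from age 6 to x is l_x / l_6.
  x=6: (0.668/0.668) × 100 = 100.0000
  x=7: (0.539/0.668) × 184 = 148.4671
  x=8: (0.454/0.668) × 165 = 112.1407
  x=9: (0.391/0.668) × 57 = 33.3638
Sum = 100.0000 + 148.4671 + 112.1407 + 33.3638 = 393.9716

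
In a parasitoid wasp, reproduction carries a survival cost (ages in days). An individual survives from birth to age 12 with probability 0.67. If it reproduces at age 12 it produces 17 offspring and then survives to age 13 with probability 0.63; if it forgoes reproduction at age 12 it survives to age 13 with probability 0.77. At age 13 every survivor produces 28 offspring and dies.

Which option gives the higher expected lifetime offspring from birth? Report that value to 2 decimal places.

23.21

breed at age 12: R₀ = 0.67 × (17 + 0.63 × 28) = 0.67 × 34.6400 = 23.2088
delay to age 13: R₀ = 0.67 × (0.77 × 28) = 0.67 × 21.5600 = 14.4452
Higher: breed at age 12 (23.2088).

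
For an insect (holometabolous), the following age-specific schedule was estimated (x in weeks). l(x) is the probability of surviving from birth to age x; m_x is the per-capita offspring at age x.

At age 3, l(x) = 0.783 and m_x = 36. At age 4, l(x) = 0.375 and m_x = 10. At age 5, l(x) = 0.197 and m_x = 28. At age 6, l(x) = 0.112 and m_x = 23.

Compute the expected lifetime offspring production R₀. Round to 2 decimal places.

40.03

R₀ = Σ l(x) m_x:
  age 3: 0.783 × 36 = 28.1880
  age 4: 0.375 × 10 = 3.7500
  age 5: 0.197 × 28 = 5.5160
  age 6: 0.112 × 23 = 2.5760
R₀ = 28.1880 + 3.7500 + 5.5160 + 2.5760 = 40.0300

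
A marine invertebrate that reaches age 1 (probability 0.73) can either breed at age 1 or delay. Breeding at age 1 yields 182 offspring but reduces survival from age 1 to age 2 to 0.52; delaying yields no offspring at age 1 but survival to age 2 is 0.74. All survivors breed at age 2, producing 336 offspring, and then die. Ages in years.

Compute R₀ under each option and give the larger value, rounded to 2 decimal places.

260.41

breed at age 1: R₀ = 0.73 × (182 + 0.52 × 336) = 0.73 × 356.7200 = 260.4056
delay to age 2: R₀ = 0.73 × (0.74 × 336) = 0.73 × 248.6400 = 181.5072
Higher: breed at age 1 (260.4056).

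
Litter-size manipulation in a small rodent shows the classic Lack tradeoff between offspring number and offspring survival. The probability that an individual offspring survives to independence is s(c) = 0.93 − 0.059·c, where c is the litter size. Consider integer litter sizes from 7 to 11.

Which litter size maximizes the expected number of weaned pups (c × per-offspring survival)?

8

Expected weaned pups = c × s(c):
  c=7: 7 × 0.517 = 3.619
  c=8: 8 × 0.458 = 3.664
  c=9: 9 × 0.399 = 3.591
  c=10: 10 × 0.340 = 3.400
  c=11: 11 × 0.281 = 3.091
Maximum at c = 8 (3.664 weaned pups).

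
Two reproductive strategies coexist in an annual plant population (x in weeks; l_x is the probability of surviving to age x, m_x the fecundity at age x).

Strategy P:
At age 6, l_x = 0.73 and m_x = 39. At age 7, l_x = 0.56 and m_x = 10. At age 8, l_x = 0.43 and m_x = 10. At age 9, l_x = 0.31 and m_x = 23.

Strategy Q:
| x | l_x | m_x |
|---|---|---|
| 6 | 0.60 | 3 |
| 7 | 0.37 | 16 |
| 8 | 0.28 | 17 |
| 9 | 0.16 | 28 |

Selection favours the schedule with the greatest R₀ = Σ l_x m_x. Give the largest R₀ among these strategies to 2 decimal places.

45.50

Strategy P: R₀ = 0.73×39 + 0.56×10 + 0.43×10 + 0.31×23 = 45.5000
Strategy Q: R₀ = 0.60×3 + 0.37×16 + 0.28×17 + 0.16×28 = 16.9600
Highest R₀: strategy P with 45.5000.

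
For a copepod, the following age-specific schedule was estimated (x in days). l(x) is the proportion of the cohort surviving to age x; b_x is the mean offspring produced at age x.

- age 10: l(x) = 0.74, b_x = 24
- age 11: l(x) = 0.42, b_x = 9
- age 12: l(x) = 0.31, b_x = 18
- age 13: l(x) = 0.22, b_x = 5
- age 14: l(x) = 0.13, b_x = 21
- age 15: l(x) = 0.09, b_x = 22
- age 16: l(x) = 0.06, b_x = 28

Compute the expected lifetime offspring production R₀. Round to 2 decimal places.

R₀ = Σ l(x) b_x:
  age 10: 0.74 × 24 = 17.7600
  age 11: 0.42 × 9 = 3.7800
  age 12: 0.31 × 18 = 5.5800
  age 13: 0.22 × 5 = 1.1000
  age 14: 0.13 × 21 = 2.7300
  age 15: 0.09 × 22 = 1.9800
  age 16: 0.06 × 28 = 1.6800
R₀ = 17.7600 + 3.7800 + 5.5800 + 1.1000 + 2.7300 + 1.9800 + 1.6800 = 34.6100

34.61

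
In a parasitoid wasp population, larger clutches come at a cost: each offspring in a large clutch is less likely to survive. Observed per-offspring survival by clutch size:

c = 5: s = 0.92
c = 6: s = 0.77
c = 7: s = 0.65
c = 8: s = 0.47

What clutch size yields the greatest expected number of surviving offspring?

6

Expected surviving offspring = c × s(c):
  c=5: 5 × 0.92 = 4.600
  c=6: 6 × 0.77 = 4.620
  c=7: 7 × 0.65 = 4.550
  c=8: 8 × 0.47 = 3.760
Maximum at c = 6 (4.620 surviving offspring).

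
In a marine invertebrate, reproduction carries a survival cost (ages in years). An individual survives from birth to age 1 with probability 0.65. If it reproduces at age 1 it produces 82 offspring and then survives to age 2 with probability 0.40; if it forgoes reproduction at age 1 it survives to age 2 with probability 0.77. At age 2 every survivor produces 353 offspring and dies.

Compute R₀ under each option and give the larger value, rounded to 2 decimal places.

breed at age 1: R₀ = 0.65 × (82 + 0.40 × 353) = 0.65 × 223.2000 = 145.0800
delay to age 2: R₀ = 0.65 × (0.77 × 353) = 0.65 × 271.8100 = 176.6765
Higher: delay to age 2 (176.6765).

176.68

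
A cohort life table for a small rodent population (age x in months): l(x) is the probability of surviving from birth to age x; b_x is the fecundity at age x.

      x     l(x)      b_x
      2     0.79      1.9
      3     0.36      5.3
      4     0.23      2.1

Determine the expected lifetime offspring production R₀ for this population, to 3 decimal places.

3.892

R₀ = Σ l(x) b_x:
  age 2: 0.79 × 1.9 = 1.5010
  age 3: 0.36 × 5.3 = 1.9080
  age 4: 0.23 × 2.1 = 0.4830
R₀ = 1.5010 + 1.9080 + 0.4830 = 3.8920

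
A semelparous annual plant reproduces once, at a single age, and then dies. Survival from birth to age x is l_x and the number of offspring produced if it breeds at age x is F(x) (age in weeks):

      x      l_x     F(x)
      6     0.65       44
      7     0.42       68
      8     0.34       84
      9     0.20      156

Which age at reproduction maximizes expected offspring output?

9

Expected offspring if breeding at age x = l_x × F(x):
  age 6: 0.65 × 44 = 28.600
  age 7: 0.42 × 68 = 28.560
  age 8: 0.34 × 84 = 28.560
  age 9: 0.20 × 156 = 31.200
Maximum at age 9 (31.200).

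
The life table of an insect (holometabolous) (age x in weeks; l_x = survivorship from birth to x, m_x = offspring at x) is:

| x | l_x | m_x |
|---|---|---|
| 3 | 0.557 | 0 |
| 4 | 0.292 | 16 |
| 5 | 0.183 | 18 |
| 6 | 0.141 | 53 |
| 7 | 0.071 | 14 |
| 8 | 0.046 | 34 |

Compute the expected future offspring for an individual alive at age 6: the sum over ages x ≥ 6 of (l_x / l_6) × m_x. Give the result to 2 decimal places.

71.14

l_6 = 0.141. Conditional survival from age 6 to x is l_x / l_6.
  x=6: (0.141/0.141) × 53 = 53.0000
  x=7: (0.071/0.141) × 14 = 7.0496
  x=8: (0.046/0.141) × 34 = 11.0922
Sum = 53.0000 + 7.0496 + 11.0922 = 71.1418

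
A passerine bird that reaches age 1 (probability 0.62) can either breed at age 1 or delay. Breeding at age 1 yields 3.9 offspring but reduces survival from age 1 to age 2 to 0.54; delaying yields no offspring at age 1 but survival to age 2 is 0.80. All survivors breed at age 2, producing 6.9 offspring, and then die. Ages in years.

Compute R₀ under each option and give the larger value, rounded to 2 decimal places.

4.73

breed at age 1: R₀ = 0.62 × (3.9 + 0.54 × 6.9) = 0.62 × 7.6260 = 4.7281
delay to age 2: R₀ = 0.62 × (0.80 × 6.9) = 0.62 × 5.5200 = 3.4224
Higher: breed at age 1 (4.7281).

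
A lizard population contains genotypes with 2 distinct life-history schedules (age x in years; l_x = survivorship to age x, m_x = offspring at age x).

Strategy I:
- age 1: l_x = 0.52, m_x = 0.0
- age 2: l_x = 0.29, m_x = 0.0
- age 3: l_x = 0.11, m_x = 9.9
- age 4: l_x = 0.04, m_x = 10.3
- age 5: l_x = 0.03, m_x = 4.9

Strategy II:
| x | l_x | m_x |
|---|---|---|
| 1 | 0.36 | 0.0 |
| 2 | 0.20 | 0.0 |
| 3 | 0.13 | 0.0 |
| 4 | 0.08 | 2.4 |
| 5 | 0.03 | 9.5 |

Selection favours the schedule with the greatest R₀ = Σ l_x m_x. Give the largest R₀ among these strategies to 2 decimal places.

Strategy I: R₀ = 0.52×0.0 + 0.29×0.0 + 0.11×9.9 + 0.04×10.3 + 0.03×4.9 = 1.6480
Strategy II: R₀ = 0.36×0.0 + 0.20×0.0 + 0.13×0.0 + 0.08×2.4 + 0.03×9.5 = 0.4770
Highest R₀: strategy I with 1.6480.

1.65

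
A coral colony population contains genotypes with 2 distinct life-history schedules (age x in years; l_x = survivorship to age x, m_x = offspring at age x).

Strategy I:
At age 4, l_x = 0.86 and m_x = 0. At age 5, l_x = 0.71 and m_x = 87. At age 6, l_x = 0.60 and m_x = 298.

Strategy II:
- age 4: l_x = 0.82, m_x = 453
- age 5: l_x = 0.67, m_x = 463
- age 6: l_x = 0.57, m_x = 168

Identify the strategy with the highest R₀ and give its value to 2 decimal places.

777.43

Strategy I: R₀ = 0.86×0 + 0.71×87 + 0.60×298 = 240.5700
Strategy II: R₀ = 0.82×453 + 0.67×463 + 0.57×168 = 777.4300
Highest R₀: strategy II with 777.4300.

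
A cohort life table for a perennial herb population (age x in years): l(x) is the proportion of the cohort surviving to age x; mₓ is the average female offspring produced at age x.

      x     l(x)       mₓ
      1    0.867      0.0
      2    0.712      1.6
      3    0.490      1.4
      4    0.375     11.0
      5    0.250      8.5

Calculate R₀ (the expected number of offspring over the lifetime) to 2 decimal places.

R₀ = Σ l(x) mₓ:
  age 1: 0.867 × 0.0 = 0.0000
  age 2: 0.712 × 1.6 = 1.1392
  age 3: 0.490 × 1.4 = 0.6860
  age 4: 0.375 × 11.0 = 4.1250
  age 5: 0.250 × 8.5 = 2.1250
R₀ = 0.0000 + 1.1392 + 0.6860 + 4.1250 + 2.1250 = 8.0752

8.08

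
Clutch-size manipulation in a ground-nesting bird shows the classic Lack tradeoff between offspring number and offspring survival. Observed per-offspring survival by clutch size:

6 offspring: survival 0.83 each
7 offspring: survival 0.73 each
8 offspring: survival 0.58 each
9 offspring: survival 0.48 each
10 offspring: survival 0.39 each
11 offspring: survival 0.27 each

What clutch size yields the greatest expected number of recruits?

Expected recruits = c × s(c):
  c=6: 6 × 0.83 = 4.980
  c=7: 7 × 0.73 = 5.110
  c=8: 8 × 0.58 = 4.640
  c=9: 9 × 0.48 = 4.320
  c=10: 10 × 0.39 = 3.900
  c=11: 11 × 0.27 = 2.970
Maximum at c = 7 (5.110 recruits).

7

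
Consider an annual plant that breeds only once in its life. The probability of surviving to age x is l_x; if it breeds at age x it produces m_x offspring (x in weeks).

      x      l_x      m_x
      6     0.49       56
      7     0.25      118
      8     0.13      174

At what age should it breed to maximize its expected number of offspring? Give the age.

7

Expected offspring if breeding at age x = l_x × m_x:
  age 6: 0.49 × 56 = 27.440
  age 7: 0.25 × 118 = 29.500
  age 8: 0.13 × 174 = 22.620
Maximum at age 7 (29.500).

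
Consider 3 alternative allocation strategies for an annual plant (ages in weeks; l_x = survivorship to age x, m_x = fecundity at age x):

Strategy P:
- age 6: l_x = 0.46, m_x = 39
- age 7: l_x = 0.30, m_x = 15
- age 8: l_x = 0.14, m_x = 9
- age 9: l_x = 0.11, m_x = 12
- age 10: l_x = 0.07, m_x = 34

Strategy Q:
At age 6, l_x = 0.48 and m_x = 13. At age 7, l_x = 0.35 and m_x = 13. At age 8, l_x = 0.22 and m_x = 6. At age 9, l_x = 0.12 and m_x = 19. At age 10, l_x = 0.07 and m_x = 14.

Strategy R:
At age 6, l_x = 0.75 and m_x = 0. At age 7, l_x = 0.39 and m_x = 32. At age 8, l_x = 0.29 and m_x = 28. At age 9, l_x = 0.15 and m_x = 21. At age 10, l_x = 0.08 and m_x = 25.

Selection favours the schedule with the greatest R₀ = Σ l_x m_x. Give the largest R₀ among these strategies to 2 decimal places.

Strategy P: R₀ = 0.46×39 + 0.30×15 + 0.14×9 + 0.11×12 + 0.07×34 = 27.4000
Strategy Q: R₀ = 0.48×13 + 0.35×13 + 0.22×6 + 0.12×19 + 0.07×14 = 15.3700
Strategy R: R₀ = 0.75×0 + 0.39×32 + 0.29×28 + 0.15×21 + 0.08×25 = 25.7500
Highest R₀: strategy P with 27.4000.

27.40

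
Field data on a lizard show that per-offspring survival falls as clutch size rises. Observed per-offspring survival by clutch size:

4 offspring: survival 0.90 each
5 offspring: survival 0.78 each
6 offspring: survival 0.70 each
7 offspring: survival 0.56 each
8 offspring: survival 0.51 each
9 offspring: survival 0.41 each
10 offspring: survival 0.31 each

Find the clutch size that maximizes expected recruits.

Expected recruits = c × s(c):
  c=4: 4 × 0.90 = 3.600
  c=5: 5 × 0.78 = 3.900
  c=6: 6 × 0.70 = 4.200
  c=7: 7 × 0.56 = 3.920
  c=8: 8 × 0.51 = 4.080
  c=9: 9 × 0.41 = 3.690
  c=10: 10 × 0.31 = 3.100
Maximum at c = 6 (4.200 recruits).

6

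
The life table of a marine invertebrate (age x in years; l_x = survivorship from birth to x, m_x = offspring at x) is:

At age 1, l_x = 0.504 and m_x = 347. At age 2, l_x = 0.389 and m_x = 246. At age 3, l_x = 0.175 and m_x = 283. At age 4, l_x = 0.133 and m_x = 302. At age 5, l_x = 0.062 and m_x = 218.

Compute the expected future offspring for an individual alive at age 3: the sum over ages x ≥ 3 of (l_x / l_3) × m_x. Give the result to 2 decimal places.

589.75

l_3 = 0.175. Conditional survival from age 3 to x is l_x / l_3.
  x=3: (0.175/0.175) × 283 = 283.0000
  x=4: (0.133/0.175) × 302 = 229.5200
  x=5: (0.062/0.175) × 218 = 77.2343
Sum = 283.0000 + 229.5200 + 77.2343 = 589.7543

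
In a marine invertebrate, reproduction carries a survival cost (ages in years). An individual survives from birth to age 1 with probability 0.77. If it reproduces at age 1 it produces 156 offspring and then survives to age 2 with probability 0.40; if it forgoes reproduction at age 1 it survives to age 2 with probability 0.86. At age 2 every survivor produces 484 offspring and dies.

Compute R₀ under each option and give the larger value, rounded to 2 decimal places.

320.50

breed at age 1: R₀ = 0.77 × (156 + 0.40 × 484) = 0.77 × 349.6000 = 269.1920
delay to age 2: R₀ = 0.77 × (0.86 × 484) = 0.77 × 416.2400 = 320.5048
Higher: delay to age 2 (320.5048).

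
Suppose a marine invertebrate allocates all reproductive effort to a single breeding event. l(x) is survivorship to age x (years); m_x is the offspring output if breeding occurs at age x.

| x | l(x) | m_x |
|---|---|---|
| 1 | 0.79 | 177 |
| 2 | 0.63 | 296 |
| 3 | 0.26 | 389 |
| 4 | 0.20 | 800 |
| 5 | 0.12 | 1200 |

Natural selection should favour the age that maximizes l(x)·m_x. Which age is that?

Expected offspring if breeding at age x = l(x) × m_x:
  age 1: 0.79 × 177 = 139.830
  age 2: 0.63 × 296 = 186.480
  age 3: 0.26 × 389 = 101.140
  age 4: 0.20 × 800 = 160.000
  age 5: 0.12 × 1200 = 144.000
Maximum at age 2 (186.480).

2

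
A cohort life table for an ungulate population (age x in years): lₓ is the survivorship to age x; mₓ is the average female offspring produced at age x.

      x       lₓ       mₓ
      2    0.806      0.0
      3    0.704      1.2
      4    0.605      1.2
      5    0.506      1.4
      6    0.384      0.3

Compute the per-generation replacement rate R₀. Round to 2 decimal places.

R₀ = Σ lₓ mₓ:
  age 2: 0.806 × 0.0 = 0.0000
  age 3: 0.704 × 1.2 = 0.8448
  age 4: 0.605 × 1.2 = 0.7260
  age 5: 0.506 × 1.4 = 0.7084
  age 6: 0.384 × 0.3 = 0.1152
R₀ = 0.0000 + 0.8448 + 0.7260 + 0.7084 + 0.1152 = 2.3944

2.39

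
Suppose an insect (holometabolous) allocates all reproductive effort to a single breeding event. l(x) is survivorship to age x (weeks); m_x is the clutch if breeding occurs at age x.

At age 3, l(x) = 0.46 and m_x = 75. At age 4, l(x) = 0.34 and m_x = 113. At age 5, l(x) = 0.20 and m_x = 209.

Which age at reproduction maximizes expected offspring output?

5

Expected offspring if breeding at age x = l(x) × m_x:
  age 3: 0.46 × 75 = 34.500
  age 4: 0.34 × 113 = 38.420
  age 5: 0.20 × 209 = 41.800
Maximum at age 5 (41.800).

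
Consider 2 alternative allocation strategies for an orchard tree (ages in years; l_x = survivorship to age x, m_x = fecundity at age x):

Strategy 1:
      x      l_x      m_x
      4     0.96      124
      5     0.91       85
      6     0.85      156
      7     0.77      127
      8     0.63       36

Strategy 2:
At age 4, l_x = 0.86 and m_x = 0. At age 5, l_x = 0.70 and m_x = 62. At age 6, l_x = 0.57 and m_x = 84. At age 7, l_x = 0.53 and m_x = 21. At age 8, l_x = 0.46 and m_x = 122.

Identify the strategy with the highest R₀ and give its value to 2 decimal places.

449.46

Strategy 1: R₀ = 0.96×124 + 0.91×85 + 0.85×156 + 0.77×127 + 0.63×36 = 449.4600
Strategy 2: R₀ = 0.86×0 + 0.70×62 + 0.57×84 + 0.53×21 + 0.46×122 = 158.5300
Highest R₀: strategy 1 with 449.4600.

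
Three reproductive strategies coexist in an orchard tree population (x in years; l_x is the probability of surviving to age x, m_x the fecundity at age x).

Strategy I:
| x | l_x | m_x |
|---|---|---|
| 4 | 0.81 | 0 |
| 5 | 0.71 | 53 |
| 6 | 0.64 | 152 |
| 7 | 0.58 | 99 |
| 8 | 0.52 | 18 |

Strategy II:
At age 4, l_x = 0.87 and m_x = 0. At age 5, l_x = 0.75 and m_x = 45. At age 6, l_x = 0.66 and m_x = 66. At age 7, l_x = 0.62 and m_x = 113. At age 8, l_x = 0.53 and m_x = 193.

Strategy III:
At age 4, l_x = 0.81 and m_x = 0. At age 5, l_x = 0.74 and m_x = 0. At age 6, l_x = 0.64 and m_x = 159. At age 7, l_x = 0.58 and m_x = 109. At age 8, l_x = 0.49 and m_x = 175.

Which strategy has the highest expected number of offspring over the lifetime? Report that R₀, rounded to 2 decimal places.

Strategy I: R₀ = 0.81×0 + 0.71×53 + 0.64×152 + 0.58×99 + 0.52×18 = 201.6900
Strategy II: R₀ = 0.87×0 + 0.75×45 + 0.66×66 + 0.62×113 + 0.53×193 = 249.6600
Strategy III: R₀ = 0.81×0 + 0.74×0 + 0.64×159 + 0.58×109 + 0.49×175 = 250.7300
Highest R₀: strategy III with 250.7300.

250.73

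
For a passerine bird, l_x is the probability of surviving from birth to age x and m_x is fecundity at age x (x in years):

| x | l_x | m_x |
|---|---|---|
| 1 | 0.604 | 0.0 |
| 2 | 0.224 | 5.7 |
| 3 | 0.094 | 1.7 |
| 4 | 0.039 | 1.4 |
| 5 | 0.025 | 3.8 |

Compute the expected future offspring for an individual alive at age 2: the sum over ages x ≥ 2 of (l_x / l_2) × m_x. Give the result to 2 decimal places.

l_2 = 0.224. Conditional survival from age 2 to x is l_x / l_2.
  x=2: (0.224/0.224) × 5.7 = 5.7000
  x=3: (0.094/0.224) × 1.7 = 0.7134
  x=4: (0.039/0.224) × 1.4 = 0.2437
  x=5: (0.025/0.224) × 3.8 = 0.4241
Sum = 5.7000 + 0.7134 + 0.2437 + 0.4241 = 7.0812

7.08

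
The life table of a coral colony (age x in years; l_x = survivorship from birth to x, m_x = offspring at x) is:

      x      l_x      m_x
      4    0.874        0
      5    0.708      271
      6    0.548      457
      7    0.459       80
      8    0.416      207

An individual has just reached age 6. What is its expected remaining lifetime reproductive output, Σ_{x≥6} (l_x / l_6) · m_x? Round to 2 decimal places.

l_6 = 0.548. Conditional survival from age 6 to x is l_x / l_6.
  x=6: (0.548/0.548) × 457 = 457.0000
  x=7: (0.459/0.548) × 80 = 67.0073
  x=8: (0.416/0.548) × 207 = 157.1387
Sum = 457.0000 + 67.0073 + 157.1387 = 681.1460

681.15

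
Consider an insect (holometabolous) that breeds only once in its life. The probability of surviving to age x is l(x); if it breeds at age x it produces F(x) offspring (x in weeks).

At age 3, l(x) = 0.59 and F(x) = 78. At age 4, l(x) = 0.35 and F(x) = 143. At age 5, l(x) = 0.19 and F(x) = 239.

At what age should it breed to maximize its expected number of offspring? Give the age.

Expected offspring if breeding at age x = l(x) × F(x):
  age 3: 0.59 × 78 = 46.020
  age 4: 0.35 × 143 = 50.050
  age 5: 0.19 × 239 = 45.410
Maximum at age 4 (50.050).

4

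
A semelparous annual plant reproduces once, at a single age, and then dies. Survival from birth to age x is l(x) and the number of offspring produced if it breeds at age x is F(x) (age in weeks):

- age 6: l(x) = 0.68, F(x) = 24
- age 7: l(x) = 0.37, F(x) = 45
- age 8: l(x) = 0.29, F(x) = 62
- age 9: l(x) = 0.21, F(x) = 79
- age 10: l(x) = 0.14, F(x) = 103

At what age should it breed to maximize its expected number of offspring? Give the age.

Expected offspring if breeding at age x = l(x) × F(x):
  age 6: 0.68 × 24 = 16.320
  age 7: 0.37 × 45 = 16.650
  age 8: 0.29 × 62 = 17.980
  age 9: 0.21 × 79 = 16.590
  age 10: 0.14 × 103 = 14.420
Maximum at age 8 (17.980).

8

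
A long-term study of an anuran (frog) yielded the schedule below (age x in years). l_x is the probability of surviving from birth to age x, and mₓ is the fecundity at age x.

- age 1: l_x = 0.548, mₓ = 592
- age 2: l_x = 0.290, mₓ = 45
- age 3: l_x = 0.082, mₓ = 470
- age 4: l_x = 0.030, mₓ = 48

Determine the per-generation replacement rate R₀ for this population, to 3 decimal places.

377.446

R₀ = Σ l_x mₓ:
  age 1: 0.548 × 592 = 324.4160
  age 2: 0.290 × 45 = 13.0500
  age 3: 0.082 × 470 = 38.5400
  age 4: 0.030 × 48 = 1.4400
R₀ = 324.4160 + 13.0500 + 38.5400 + 1.4400 = 377.4460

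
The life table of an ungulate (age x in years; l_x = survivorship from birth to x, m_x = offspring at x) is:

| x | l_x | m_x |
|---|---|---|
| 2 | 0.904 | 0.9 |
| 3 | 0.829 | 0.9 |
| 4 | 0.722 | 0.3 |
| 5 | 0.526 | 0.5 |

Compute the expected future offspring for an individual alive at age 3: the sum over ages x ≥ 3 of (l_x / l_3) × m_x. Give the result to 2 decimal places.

l_3 = 0.829. Conditional survival from age 3 to x is l_x / l_3.
  x=3: (0.829/0.829) × 0.9 = 0.9000
  x=4: (0.722/0.829) × 0.3 = 0.2613
  x=5: (0.526/0.829) × 0.5 = 0.3172
Sum = 0.9000 + 0.2613 + 0.3172 = 1.4785

1.48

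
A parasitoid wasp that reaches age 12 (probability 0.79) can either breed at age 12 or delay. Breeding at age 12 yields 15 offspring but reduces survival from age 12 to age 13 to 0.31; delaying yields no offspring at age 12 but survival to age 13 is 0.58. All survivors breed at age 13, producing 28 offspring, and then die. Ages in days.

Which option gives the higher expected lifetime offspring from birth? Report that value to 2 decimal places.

18.71

breed at age 12: R₀ = 0.79 × (15 + 0.31 × 28) = 0.79 × 23.6800 = 18.7072
delay to age 13: R₀ = 0.79 × (0.58 × 28) = 0.79 × 16.2400 = 12.8296
Higher: breed at age 12 (18.7072).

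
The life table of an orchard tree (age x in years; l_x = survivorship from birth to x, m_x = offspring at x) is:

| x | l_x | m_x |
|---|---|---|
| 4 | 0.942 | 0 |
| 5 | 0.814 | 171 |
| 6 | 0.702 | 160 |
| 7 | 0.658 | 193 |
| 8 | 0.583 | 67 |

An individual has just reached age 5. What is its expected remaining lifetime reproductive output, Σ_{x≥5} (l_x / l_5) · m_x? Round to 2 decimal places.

l_5 = 0.814. Conditional survival from age 5 to x is l_x / l_5.
  x=5: (0.814/0.814) × 171 = 171.0000
  x=6: (0.702/0.814) × 160 = 137.9853
  x=7: (0.658/0.814) × 193 = 156.0123
  x=8: (0.583/0.814) × 67 = 47.9865
Sum = 171.0000 + 137.9853 + 156.0123 + 47.9865 = 512.9840

512.98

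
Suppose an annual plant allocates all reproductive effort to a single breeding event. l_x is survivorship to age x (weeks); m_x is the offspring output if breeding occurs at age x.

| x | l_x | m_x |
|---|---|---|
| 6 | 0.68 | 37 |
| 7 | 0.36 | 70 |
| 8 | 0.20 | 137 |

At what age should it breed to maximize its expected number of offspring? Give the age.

Expected offspring if breeding at age x = l_x × m_x:
  age 6: 0.68 × 37 = 25.160
  age 7: 0.36 × 70 = 25.200
  age 8: 0.20 × 137 = 27.400
Maximum at age 8 (27.400).

8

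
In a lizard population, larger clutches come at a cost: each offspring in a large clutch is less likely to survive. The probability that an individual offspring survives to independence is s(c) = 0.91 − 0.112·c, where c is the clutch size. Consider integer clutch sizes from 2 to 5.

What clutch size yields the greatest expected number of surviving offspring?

4

Expected surviving offspring = c × s(c):
  c=2: 2 × 0.686 = 1.372
  c=3: 3 × 0.574 = 1.722
  c=4: 4 × 0.462 = 1.848
  c=5: 5 × 0.350 = 1.750
Maximum at c = 4 (1.848 surviving offspring).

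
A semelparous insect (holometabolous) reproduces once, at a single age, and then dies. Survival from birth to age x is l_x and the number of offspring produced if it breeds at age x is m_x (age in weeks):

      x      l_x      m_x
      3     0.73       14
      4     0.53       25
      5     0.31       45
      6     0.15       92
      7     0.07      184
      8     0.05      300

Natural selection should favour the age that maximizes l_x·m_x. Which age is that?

Expected offspring if breeding at age x = l_x × m_x:
  age 3: 0.73 × 14 = 10.220
  age 4: 0.53 × 25 = 13.250
  age 5: 0.31 × 45 = 13.950
  age 6: 0.15 × 92 = 13.800
  age 7: 0.07 × 184 = 12.880
  age 8: 0.05 × 300 = 15.000
Maximum at age 8 (15.000).

8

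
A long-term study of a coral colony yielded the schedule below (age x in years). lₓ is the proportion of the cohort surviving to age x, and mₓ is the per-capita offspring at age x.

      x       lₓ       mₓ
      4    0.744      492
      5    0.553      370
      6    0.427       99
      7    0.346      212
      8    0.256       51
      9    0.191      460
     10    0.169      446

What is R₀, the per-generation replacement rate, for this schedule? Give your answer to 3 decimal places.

R₀ = Σ lₓ mₓ:
  age 4: 0.744 × 492 = 366.0480
  age 5: 0.553 × 370 = 204.6100
  age 6: 0.427 × 99 = 42.2730
  age 7: 0.346 × 212 = 73.3520
  age 8: 0.256 × 51 = 13.0560
  age 9: 0.191 × 460 = 87.8600
  age 10: 0.169 × 446 = 75.3740
R₀ = 366.0480 + 204.6100 + 42.2730 + 73.3520 + 13.0560 + 87.8600 + 75.3740 = 862.5730

862.573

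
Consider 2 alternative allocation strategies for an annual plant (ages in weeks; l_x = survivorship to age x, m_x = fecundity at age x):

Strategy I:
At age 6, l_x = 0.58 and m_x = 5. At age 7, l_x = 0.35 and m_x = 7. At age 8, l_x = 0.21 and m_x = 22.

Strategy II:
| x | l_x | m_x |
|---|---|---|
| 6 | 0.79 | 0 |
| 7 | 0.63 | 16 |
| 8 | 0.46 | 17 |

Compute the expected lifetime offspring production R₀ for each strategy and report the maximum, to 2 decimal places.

17.90

Strategy I: R₀ = 0.58×5 + 0.35×7 + 0.21×22 = 9.9700
Strategy II: R₀ = 0.79×0 + 0.63×16 + 0.46×17 = 17.9000
Highest R₀: strategy II with 17.9000.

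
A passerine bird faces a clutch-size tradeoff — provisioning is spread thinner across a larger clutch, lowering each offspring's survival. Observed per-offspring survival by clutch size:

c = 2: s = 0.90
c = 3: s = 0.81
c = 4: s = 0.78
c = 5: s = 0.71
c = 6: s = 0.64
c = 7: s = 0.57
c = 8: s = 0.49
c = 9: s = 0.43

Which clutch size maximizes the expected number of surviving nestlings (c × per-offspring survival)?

7

Expected surviving nestlings = c × s(c):
  c=2: 2 × 0.90 = 1.800
  c=3: 3 × 0.81 = 2.430
  c=4: 4 × 0.78 = 3.120
  c=5: 5 × 0.71 = 3.550
  c=6: 6 × 0.64 = 3.840
  c=7: 7 × 0.57 = 3.990
  c=8: 8 × 0.49 = 3.920
  c=9: 9 × 0.43 = 3.870
Maximum at c = 7 (3.990 surviving nestlings).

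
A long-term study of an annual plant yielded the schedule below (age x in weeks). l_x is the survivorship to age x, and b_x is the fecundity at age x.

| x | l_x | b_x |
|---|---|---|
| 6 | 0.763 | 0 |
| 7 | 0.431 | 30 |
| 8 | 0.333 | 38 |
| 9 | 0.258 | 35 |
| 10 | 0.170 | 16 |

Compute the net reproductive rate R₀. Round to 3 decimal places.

37.334

R₀ = Σ l_x b_x:
  age 6: 0.763 × 0 = 0.0000
  age 7: 0.431 × 30 = 12.9300
  age 8: 0.333 × 38 = 12.6540
  age 9: 0.258 × 35 = 9.0300
  age 10: 0.170 × 16 = 2.7200
R₀ = 0.0000 + 12.9300 + 12.6540 + 9.0300 + 2.7200 = 37.3340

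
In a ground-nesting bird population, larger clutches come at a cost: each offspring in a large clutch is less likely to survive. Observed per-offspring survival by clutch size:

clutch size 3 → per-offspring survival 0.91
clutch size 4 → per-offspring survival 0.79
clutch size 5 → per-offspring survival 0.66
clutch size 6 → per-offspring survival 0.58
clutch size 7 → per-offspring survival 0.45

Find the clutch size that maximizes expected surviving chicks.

Expected surviving chicks = c × s(c):
  c=3: 3 × 0.91 = 2.730
  c=4: 4 × 0.79 = 3.160
  c=5: 5 × 0.66 = 3.300
  c=6: 6 × 0.58 = 3.480
  c=7: 7 × 0.45 = 3.150
Maximum at c = 6 (3.480 surviving chicks).

6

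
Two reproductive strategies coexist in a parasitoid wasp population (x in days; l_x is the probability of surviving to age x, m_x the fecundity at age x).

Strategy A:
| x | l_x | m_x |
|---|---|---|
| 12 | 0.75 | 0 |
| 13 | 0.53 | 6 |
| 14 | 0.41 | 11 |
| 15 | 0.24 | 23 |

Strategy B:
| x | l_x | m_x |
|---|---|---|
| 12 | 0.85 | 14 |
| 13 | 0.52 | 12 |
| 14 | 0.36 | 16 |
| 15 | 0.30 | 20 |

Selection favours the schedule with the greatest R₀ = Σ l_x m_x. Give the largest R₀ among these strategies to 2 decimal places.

Strategy A: R₀ = 0.75×0 + 0.53×6 + 0.41×11 + 0.24×23 = 13.2100
Strategy B: R₀ = 0.85×14 + 0.52×12 + 0.36×16 + 0.30×20 = 29.9000
Highest R₀: strategy B with 29.9000.

29.90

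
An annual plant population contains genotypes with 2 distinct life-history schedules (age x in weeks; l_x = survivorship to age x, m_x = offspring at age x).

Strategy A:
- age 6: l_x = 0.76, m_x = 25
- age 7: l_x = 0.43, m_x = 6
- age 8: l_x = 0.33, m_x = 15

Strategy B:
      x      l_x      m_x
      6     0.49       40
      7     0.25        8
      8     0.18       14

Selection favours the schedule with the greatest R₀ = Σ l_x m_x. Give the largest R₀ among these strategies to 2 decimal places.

26.53

Strategy A: R₀ = 0.76×25 + 0.43×6 + 0.33×15 = 26.5300
Strategy B: R₀ = 0.49×40 + 0.25×8 + 0.18×14 = 24.1200
Highest R₀: strategy A with 26.5300.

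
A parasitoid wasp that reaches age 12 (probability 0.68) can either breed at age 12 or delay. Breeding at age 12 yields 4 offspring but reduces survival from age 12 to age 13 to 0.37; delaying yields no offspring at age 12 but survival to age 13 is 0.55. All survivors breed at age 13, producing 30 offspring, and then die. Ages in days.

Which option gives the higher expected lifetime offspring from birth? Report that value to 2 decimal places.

11.22

breed at age 12: R₀ = 0.68 × (4 + 0.37 × 30) = 0.68 × 15.1000 = 10.2680
delay to age 13: R₀ = 0.68 × (0.55 × 30) = 0.68 × 16.5000 = 11.2200
Higher: delay to age 13 (11.2200).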